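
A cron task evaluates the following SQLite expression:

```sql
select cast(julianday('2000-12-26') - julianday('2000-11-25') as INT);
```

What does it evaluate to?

5 days remain in November 2000 after the 25th (30 − 25).
Then 26 days into December 2000.
Total: 5 + 26 = 31.

31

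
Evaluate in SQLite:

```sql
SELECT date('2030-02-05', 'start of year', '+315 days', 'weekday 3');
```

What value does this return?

`start of year` rewinds 2030-02-05 to 2030-01-01.
Applying '+315 days' to 2030-01-01: counting 315 days forward gives 2030-11-12.
`weekday 3` advances to the next Wednesday; 2030-11-12 is a Tuesday, so it moves forward to 2030-11-13.

2030-11-13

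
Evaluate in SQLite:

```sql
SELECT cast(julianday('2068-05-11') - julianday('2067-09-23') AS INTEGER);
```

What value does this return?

7 days remain in September 2067 after the 23rd (30 − 23).
Full months from October 2067 through April 2068 contribute their day counts.
Then 11 days into May 2068.
Total: 7 + 31 + 30 + 31 + 31 + 29 + 31 + 30 + 11 = 231.

231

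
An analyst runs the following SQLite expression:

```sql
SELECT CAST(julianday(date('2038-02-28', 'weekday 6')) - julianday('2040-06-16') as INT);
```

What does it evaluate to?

-833

`weekday 6` advances to the next Saturday; 2038-02-28 is a Sunday, so it moves forward to 2038-03-06.
25 days remain in March 2038 after the 6th (31 − 6).
Full months from April 2038 through May 2040 contribute their day counts.
Then 16 days into June 2040.
Total: 25 + 30 + 31 + 30 + 31 + 31 + 30 + 31 + 30 + 31 + 31 + 28 + 31 + 30 + 31 + 30 + 31 + 31 + 30 + 31 + 30 + 31 + 31 + 29 + 31 + 30 + 31 + 16 = 833.
The subtraction is earlier − later, so the result is −833 → -833.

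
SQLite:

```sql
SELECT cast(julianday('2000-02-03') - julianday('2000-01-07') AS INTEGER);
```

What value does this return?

27

24 days remain in January 2000 after the 7th (31 − 7).
Then 3 days into February 2000.
Total: 24 + 3 = 27.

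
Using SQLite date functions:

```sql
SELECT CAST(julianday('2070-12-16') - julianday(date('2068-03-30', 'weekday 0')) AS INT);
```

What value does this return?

989

`weekday 0` advances to the next Sunday; 2068-03-30 is a Friday, so it moves forward to 2068-04-01.
29 days remain in April 2068 after the 1st (30 − 1).
Full months from May 2068 through November 2070 contribute their day counts.
Then 16 days into December 2070.
Total: 29 + 31 + 30 + 31 + 31 + 30 + 31 + 30 + 31 + 31 + 28 + 31 + 30 + 31 + 30 + 31 + 31 + 30 + 31 + 30 + 31 + 31 + 28 + 31 + 30 + 31 + 30 + 31 + 31 + 30 + 31 + 30 + 16 = 989.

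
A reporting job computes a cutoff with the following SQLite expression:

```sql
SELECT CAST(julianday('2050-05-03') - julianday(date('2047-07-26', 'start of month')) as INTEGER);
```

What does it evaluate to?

`start of month` rewinds 2047-07-26 to 2047-07-01.
30 days remain in July 2047 after the 1st (31 − 1).
Full months from August 2047 through April 2050 contribute their day counts.
Then 3 days into May 2050.
Total: 30 + 31 + 30 + 31 + 30 + 31 + 31 + 29 + 31 + 30 + 31 + 30 + 31 + 31 + 30 + 31 + 30 + 31 + 31 + 28 + 31 + 30 + 31 + 30 + 31 + 31 + 30 + 31 + 30 + 31 + 31 + 28 + 31 + 30 + 3 = 1037.

1037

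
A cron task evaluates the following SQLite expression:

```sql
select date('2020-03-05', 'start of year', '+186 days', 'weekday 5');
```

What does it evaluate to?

`start of year` rewinds 2020-03-05 to 2020-01-01.
Applying '+186 days' to 2020-01-01: counting 186 days forward gives 2020-07-05.
`weekday 5` advances to the next Friday; 2020-07-05 is a Sunday, so it moves forward to 2020-07-10.

2020-07-10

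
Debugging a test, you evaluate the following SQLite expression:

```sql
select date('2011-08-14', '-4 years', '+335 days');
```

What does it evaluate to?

2008-07-14

Adding -4 years to 2011-08-14 gives 2007-08-14.
Applying '+335 days' to 2007-08-14: counting 335 days forward gives 2008-07-14.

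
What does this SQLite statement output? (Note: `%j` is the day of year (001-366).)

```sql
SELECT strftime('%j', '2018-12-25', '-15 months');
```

First apply '-15 months': 2018-12-25 → 2017-09-25.
Day-of-year for 2017-09-25: days since 2017-01-01 inclusive = 268, zero-padded to 268.

268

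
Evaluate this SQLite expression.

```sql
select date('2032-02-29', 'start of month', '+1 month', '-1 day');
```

2032-02-29

`start of month` rewinds 2032-02-29 to 2032-02-01.
Adding +1 month to 2032-02-01 gives 2032-03-01.
Going back 1 day from 2032-03-01 reaches 2032-02-29 (last day of February, 29 days).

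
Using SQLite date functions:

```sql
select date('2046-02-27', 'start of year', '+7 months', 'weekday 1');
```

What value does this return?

2046-08-06

`start of year` rewinds 2046-02-27 to 2046-01-01.
Adding +7 months to 2046-01-01 gives 2046-08-01.
`weekday 1` advances to the next Monday; 2046-08-01 is a Wednesday, so it moves forward to 2046-08-06.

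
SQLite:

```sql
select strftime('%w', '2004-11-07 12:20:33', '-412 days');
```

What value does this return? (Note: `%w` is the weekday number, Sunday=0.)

First apply '-412 days': 2004-11-07 12:20:33 → 2003-09-22 12:20:33.
2003-09-22 is a Monday; with Sunday=0 that is 1.

1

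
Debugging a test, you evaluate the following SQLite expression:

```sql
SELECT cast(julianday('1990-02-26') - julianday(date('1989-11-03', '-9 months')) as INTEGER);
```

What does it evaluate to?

Adding -9 months to 1989-11-03 gives 1989-02-03.
25 days remain in February 1989 after the 3rd (28 − 3).
Full months from March 1989 through January 1990 contribute their day counts.
Then 26 days into February 1990.
Total: 25 + 31 + 30 + 31 + 30 + 31 + 31 + 30 + 31 + 30 + 31 + 31 + 26 = 388.

388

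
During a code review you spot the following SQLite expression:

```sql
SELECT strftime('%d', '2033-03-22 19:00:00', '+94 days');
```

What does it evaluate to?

24

First apply '+94 days': 2033-03-22 19:00:00 → 2033-06-24 19:00:00.
`%d` extracts the 2-digit day of month: 24.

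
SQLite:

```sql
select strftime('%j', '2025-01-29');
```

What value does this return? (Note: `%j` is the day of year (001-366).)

Day-of-year for 2025-01-29: days since 2025-01-01 inclusive = 29, zero-padded to 029.

029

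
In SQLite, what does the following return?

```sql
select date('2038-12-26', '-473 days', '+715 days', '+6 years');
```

Applying '-473 days' to 2038-12-26: counting 473 days back gives 2037-09-09.
Applying '+715 days' to 2037-09-09: counting 715 days forward gives 2039-08-25.
Adding +6 years to 2039-08-25 gives 2045-08-25.

2045-08-25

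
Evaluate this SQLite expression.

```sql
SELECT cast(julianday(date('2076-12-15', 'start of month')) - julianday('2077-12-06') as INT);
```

-370

`start of month` rewinds 2076-12-15 to 2076-12-01.
30 days remain in December 2076 after the 1st (31 − 1).
Full months from January 2077 through November 2077 contribute their day counts.
Then 6 days into December 2077.
Total: 30 + 31 + 28 + 31 + 30 + 31 + 30 + 31 + 31 + 30 + 31 + 30 + 6 = 370.
The subtraction is earlier − later, so the result is −370 → -370.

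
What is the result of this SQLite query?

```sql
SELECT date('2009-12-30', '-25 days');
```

Going back 25 days within December lands on 2009-12-05.

2009-12-05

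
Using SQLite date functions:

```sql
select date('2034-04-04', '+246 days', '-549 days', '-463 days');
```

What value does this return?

2032-02-28

Applying '+246 days' to 2034-04-04: counting 246 days forward gives 2034-12-06.
Applying '-549 days' to 2034-12-06: counting 549 days back gives 2033-06-05.
Applying '-463 days' to 2033-06-05: counting 463 days back gives 2032-02-28.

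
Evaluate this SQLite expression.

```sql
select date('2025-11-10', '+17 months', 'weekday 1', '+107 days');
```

Adding +17 months to 2025-11-10 gives 2027-04-10.
`weekday 1` advances to the next Monday; 2027-04-10 is a Saturday, so it moves forward to 2027-04-12.
Applying '+107 days' to 2027-04-12: counting 107 days forward gives 2027-07-28.

2027-07-28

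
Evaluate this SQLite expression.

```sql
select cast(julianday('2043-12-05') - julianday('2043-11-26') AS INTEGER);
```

9

4 days remain in November 2043 after the 26th (30 − 26).
Then 5 days into December 2043.
Total: 4 + 5 = 9.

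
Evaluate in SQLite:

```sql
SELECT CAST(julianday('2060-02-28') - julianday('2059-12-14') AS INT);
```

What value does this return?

76

17 days remain in December 2059 after the 14th (31 − 14).
January 2060: 31 days.
Then 28 days into February 2060.
Total: 17 + 31 + 28 = 76.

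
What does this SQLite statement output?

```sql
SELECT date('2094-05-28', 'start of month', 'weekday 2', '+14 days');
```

`start of month` rewinds 2094-05-28 to 2094-05-01.
`weekday 2` advances to the next Tuesday; 2094-05-01 is a Saturday, so it moves forward to 2094-05-04.
Advancing 14 more days within May lands on 2094-05-18.

2094-05-18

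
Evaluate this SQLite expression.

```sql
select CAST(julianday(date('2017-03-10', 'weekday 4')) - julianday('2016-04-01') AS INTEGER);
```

349

`weekday 4` advances to the next Thursday; 2017-03-10 is a Friday, so it moves forward to 2017-03-16.
29 days remain in April 2016 after the 1st (30 − 1).
Full months from May 2016 through February 2017 contribute their day counts.
Then 16 days into March 2017.
Total: 29 + 31 + 30 + 31 + 31 + 30 + 31 + 30 + 31 + 31 + 28 + 16 = 349.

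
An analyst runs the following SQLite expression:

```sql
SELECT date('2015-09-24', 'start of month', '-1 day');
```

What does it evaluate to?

2015-08-31

`start of month` rewinds 2015-09-24 to 2015-09-01.
Going back 1 day from 2015-09-01 reaches 2015-08-31 (last day of August, 31 days).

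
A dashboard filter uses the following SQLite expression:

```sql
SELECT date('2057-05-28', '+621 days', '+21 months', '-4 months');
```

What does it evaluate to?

2060-07-08

Applying '+621 days' to 2057-05-28: counting 621 days forward gives 2059-02-08.
Adding +21 months to 2059-02-08 gives 2060-11-08.
Adding -4 months to 2060-11-08 gives 2060-07-08.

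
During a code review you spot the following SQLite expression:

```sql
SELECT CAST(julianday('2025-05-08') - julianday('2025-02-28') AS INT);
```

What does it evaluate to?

0 days remain in February 2025 after the 28th (28 − 28).
March 2025: 31 days.
April 2025: 30 days.
Then 8 days into May 2025.
Total: 0 + 31 + 30 + 8 = 69.

69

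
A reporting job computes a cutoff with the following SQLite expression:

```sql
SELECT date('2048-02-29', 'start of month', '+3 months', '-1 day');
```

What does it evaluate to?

2048-04-30

`start of month` rewinds 2048-02-29 to 2048-02-01.
Adding +3 months to 2048-02-01 gives 2048-05-01.
Going back 1 day from 2048-05-01 reaches 2048-04-30 (last day of April, 30 days).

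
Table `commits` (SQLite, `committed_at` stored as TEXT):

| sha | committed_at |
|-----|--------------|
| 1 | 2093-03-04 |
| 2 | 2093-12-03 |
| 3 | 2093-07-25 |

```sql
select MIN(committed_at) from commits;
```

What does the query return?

2093-03-04

MIN over {2093-03-04, 2093-07-25, 2093-12-03}.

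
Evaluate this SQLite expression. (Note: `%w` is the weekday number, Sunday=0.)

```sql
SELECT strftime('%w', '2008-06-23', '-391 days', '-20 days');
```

First apply '-391 days', '-20 days': 2008-06-23 → 2007-05-09.
2007-05-09 is a Wednesday; with Sunday=0 that is 3.

3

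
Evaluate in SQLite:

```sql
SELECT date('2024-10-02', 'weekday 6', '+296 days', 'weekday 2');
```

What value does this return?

`weekday 6` advances to the next Saturday; 2024-10-02 is a Wednesday, so it moves forward to 2024-10-05.
Applying '+296 days' to 2024-10-05: counting 296 days forward gives 2025-07-28.
`weekday 2` advances to the next Tuesday; 2025-07-28 is a Monday, so it moves forward to 2025-07-29.

2025-07-29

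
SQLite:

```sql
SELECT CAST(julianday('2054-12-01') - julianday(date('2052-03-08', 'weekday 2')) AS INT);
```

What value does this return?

`weekday 2` advances to the next Tuesday; 2052-03-08 is a Friday, so it moves forward to 2052-03-12.
19 days remain in March 2052 after the 12th (31 − 12).
Full months from April 2052 through November 2054 contribute their day counts.
Then 1 day into December 2054.
Total: 19 + 30 + 31 + 30 + 31 + 31 + 30 + 31 + 30 + 31 + 31 + 28 + 31 + 30 + 31 + 30 + 31 + 31 + 30 + 31 + 30 + 31 + 31 + 28 + 31 + 30 + 31 + 30 + 31 + 31 + 30 + 31 + 30 + 1 = 994.

994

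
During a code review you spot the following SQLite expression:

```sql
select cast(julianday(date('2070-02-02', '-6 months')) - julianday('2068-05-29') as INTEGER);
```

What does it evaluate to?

430

Adding -6 months to 2070-02-02 gives 2069-08-02.
2 days remain in May 2068 after the 29th (31 − 29).
Full months from June 2068 through July 2069 contribute their day counts.
Then 2 days into August 2069.
Total: 2 + 30 + 31 + 31 + 30 + 31 + 30 + 31 + 31 + 28 + 31 + 30 + 31 + 30 + 31 + 2 = 430.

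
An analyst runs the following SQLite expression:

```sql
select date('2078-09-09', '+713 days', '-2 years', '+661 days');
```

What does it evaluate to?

2080-06-13

Applying '+713 days' to 2078-09-09: counting 713 days forward gives 2080-08-22.
Adding -2 years to 2080-08-22 gives 2078-08-22.
Applying '+661 days' to 2078-08-22: counting 661 days forward gives 2080-06-13.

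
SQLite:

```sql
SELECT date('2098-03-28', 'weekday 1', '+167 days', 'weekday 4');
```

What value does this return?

`weekday 1` advances to the next Monday; 2098-03-28 is a Friday, so it moves forward to 2098-03-31.
Applying '+167 days' to 2098-03-31: counting 167 days forward gives 2098-09-14.
`weekday 4` advances to the next Thursday; 2098-09-14 is a Sunday, so it moves forward to 2098-09-18.

2098-09-18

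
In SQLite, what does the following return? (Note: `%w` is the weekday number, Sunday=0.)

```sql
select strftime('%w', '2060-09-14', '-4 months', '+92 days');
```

6

First apply '-4 months', '+92 days': 2060-09-14 → 2060-08-14.
2060-08-14 is a Saturday; with Sunday=0 that is 6.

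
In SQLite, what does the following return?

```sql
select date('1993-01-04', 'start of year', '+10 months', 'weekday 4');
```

1993-11-04

`start of year` rewinds 1993-01-04 to 1993-01-01.
Adding +10 months to 1993-01-01 gives 1993-11-01.
`weekday 4` advances to the next Thursday; 1993-11-01 is a Monday, so it moves forward to 1993-11-04.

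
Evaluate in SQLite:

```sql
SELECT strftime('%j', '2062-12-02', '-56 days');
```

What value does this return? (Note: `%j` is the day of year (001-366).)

First apply '-56 days': 2062-12-02 → 2062-10-07.
Day-of-year for 2062-10-07: days since 2062-01-01 inclusive = 280, zero-padded to 280.

280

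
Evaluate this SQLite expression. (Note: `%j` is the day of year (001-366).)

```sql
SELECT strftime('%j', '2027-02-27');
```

058

Day-of-year for 2027-02-27: days since 2027-01-01 inclusive = 58, zero-padded to 058.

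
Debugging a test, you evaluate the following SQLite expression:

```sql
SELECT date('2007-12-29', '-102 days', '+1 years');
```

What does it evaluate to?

Applying '-102 days' to 2007-12-29: counting 102 days back gives 2007-09-18.
Adding +1 year to 2007-09-18 gives 2008-09-18.

2008-09-18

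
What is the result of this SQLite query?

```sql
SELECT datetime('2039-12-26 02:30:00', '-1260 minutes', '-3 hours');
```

2039-12-25 02:30:00

1260 minutes = 21h 0m; -1260 minutes from 2039-12-26 02:30:00 is 2039-12-25 05:30:00 (crosses midnight).
-3 hours from 2039-12-25 05:30:00 is 2039-12-25 02:30:00.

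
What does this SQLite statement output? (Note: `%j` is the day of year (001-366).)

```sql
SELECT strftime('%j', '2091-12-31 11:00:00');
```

365

Day-of-year for 2091-12-31: days since 2091-01-01 inclusive = 365, zero-padded to 365.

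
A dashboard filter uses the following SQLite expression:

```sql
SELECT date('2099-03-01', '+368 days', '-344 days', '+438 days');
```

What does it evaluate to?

Applying '+368 days' to 2099-03-01: counting 368 days forward gives 2100-03-04.
Applying '-344 days' to 2100-03-04: counting 344 days back gives 2099-03-25.
Applying '+438 days' to 2099-03-25: counting 438 days forward gives 2100-06-06.

2100-06-06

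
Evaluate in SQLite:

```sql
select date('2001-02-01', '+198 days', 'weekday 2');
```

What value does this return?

Applying '+198 days' to 2001-02-01: counting 198 days forward gives 2001-08-18.
`weekday 2` advances to the next Tuesday; 2001-08-18 is a Saturday, so it moves forward to 2001-08-21.

2001-08-21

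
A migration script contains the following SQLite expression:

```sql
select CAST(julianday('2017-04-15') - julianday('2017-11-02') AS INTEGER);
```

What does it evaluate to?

15 days remain in April 2017 after the 15th (30 − 15).
Full months from May 2017 through October 2017 contribute their day counts.
Then 2 days into November 2017.
Total: 15 + 31 + 30 + 31 + 31 + 30 + 31 + 2 = 201.
The subtraction is earlier − later, so the result is −201 → -201.

-201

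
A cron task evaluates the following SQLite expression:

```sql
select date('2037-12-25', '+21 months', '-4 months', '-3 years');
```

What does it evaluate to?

Adding +21 months to 2037-12-25 gives 2039-09-25.
Adding -4 months to 2039-09-25 gives 2039-05-25.
Adding -3 years to 2039-05-25 gives 2036-05-25.

2036-05-25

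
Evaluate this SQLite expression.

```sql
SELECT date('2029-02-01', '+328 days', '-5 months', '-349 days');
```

2028-08-11

Applying '+328 days' to 2029-02-01: counting 328 days forward gives 2029-12-26.
Adding -5 months to 2029-12-26 gives 2029-07-26.
Applying '-349 days' to 2029-07-26: counting 349 days back gives 2028-08-11.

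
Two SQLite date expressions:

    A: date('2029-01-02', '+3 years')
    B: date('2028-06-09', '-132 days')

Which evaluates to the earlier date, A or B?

B

A = 2032-01-02.
B = 2028-01-29.
B is earlier.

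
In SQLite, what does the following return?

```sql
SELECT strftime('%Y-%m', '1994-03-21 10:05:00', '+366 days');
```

1995-03

First apply '+366 days': 1994-03-21 10:05:00 → 1995-03-22 10:05:00.
`%Y-%m` extracts the year-month: 1995-03.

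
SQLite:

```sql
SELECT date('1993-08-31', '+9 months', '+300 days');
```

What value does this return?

1995-03-27

Adding +9 months to 1993-08-31 gives 1994-05-31.
Applying '+300 days' to 1994-05-31: counting 300 days forward gives 1995-03-27.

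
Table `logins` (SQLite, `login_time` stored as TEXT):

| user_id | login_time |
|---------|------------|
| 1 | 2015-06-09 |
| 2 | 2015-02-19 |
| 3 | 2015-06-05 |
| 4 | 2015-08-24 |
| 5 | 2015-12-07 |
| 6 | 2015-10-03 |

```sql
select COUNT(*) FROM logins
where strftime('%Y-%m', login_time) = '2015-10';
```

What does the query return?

Rows with year-month 2015-10: 2015-10-03 → 1.

1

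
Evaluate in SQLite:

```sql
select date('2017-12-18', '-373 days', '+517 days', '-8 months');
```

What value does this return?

Applying '-373 days' to 2017-12-18: counting 373 days back gives 2016-12-10.
Applying '+517 days' to 2016-12-10: counting 517 days forward gives 2018-05-11.
Adding -8 months to 2018-05-11 gives 2017-09-11.

2017-09-11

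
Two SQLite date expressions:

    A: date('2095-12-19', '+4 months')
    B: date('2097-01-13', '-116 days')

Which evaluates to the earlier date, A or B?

A

A = 2096-04-19.
B = 2096-09-19.
A is earlier.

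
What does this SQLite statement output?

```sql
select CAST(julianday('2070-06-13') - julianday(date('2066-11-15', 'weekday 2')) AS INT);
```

1305

`weekday 2` advances to the next Tuesday; 2066-11-15 is a Monday, so it moves forward to 2066-11-16.
14 days remain in November 2066 after the 16th (30 − 16).
Full months from December 2066 through May 2070 contribute their day counts.
Then 13 days into June 2070.
Total: 14 + 31 + 31 + 28 + 31 + 30 + 31 + 30 + 31 + 31 + 30 + 31 + 30 + 31 + 31 + 29 + 31 + 30 + 31 + 30 + 31 + 31 + 30 + 31 + 30 + 31 + 31 + 28 + 31 + 30 + 31 + 30 + 31 + 31 + 30 + 31 + 30 + 31 + 31 + 28 + 31 + 30 + 31 + 13 = 1305.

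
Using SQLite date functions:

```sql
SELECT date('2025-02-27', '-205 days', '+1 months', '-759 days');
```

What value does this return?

2022-08-09

Applying '-205 days' to 2025-02-27: counting 205 days back gives 2024-08-06.
Adding +1 month to 2024-08-06 gives 2024-09-06.
Applying '-759 days' to 2024-09-06: counting 759 days back gives 2022-08-09.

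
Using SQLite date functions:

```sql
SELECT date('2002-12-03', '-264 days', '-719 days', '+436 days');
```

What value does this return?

Applying '-264 days' to 2002-12-03: counting 264 days back gives 2002-03-14.
Applying '-719 days' to 2002-03-14: counting 719 days back gives 2000-03-25.
Applying '+436 days' to 2000-03-25: counting 436 days forward gives 2001-06-04.

2001-06-04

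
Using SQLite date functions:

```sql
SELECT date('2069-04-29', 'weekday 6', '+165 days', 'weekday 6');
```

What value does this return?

2069-10-19

`weekday 6` advances to the next Saturday; 2069-04-29 is a Monday, so it moves forward to 2069-05-04.
Applying '+165 days' to 2069-05-04: counting 165 days forward gives 2069-10-16.
`weekday 6` advances to the next Saturday; 2069-10-16 is a Wednesday, so it moves forward to 2069-10-19.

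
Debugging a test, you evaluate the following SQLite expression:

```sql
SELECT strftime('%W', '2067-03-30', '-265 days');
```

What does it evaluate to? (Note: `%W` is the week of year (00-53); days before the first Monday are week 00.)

First apply '-265 days': 2067-03-30 → 2066-07-08.
2066-07-08 is a Thursday. SQLite's %W counts Mondays since the year started; the result is 27.

27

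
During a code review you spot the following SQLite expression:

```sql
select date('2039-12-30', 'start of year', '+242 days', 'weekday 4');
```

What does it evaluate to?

2039-09-01

`start of year` rewinds 2039-12-30 to 2039-01-01.
Applying '+242 days' to 2039-01-01: counting 242 days forward gives 2039-08-31.
`weekday 4` advances to the next Thursday; 2039-08-31 is a Wednesday, so it moves forward to 2039-09-01.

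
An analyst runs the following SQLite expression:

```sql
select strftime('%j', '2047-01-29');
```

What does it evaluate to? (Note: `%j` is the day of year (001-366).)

029

Day-of-year for 2047-01-29: days since 2047-01-01 inclusive = 29, zero-padded to 029.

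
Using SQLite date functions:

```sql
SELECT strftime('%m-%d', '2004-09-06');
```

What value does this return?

`%m-%d` extracts the month-day: 09-06.

09-06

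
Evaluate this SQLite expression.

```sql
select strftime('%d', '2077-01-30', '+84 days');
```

First apply '+84 days': 2077-01-30 → 2077-04-24.
`%d` extracts the 2-digit day of month: 24.

24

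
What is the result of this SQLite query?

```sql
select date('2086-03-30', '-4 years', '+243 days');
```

2082-11-28

Adding -4 years to 2086-03-30 gives 2082-03-30.
Applying '+243 days' to 2082-03-30: counting 243 days forward gives 2082-11-28.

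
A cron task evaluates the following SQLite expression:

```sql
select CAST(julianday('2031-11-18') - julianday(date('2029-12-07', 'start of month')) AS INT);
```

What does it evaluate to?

`start of month` rewinds 2029-12-07 to 2029-12-01.
30 days remain in December 2029 after the 1st (31 − 1).
Full months from January 2030 through October 2031 contribute their day counts.
Then 18 days into November 2031.
Total: 30 + 31 + 28 + 31 + 30 + 31 + 30 + 31 + 31 + 30 + 31 + 30 + 31 + 31 + 28 + 31 + 30 + 31 + 30 + 31 + 31 + 30 + 31 + 18 = 717.

717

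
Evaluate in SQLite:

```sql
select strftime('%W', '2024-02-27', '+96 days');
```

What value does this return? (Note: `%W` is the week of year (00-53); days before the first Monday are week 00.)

First apply '+96 days': 2024-02-27 → 2024-06-02.
2024-06-02 is a Sunday. SQLite's %W counts Mondays since the year started; the result is 22.

22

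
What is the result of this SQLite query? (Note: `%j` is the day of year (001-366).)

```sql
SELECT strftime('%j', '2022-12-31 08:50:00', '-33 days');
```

First apply '-33 days': 2022-12-31 08:50:00 → 2022-11-28 08:50:00.
Day-of-year for 2022-11-28: days since 2022-01-01 inclusive = 332, zero-padded to 332.

332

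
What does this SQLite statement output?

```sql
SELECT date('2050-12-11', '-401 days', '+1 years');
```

2050-11-05

Applying '-401 days' to 2050-12-11: counting 401 days back gives 2049-11-05.
Adding +1 year to 2049-11-05 gives 2050-11-05.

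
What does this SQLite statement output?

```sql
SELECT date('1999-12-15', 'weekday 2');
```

`weekday 2` advances to the next Tuesday; 1999-12-15 is a Wednesday, so it moves forward to 1999-12-21.

1999-12-21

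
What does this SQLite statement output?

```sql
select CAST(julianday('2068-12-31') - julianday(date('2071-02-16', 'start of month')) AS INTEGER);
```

`start of month` rewinds 2071-02-16 to 2071-02-01.
0 days remain in December 2068 after the 31st (31 − 31).
Full months from January 2069 through January 2071 contribute their day counts.
Then 1 day into February 2071.
Total: 0 + 31 + 28 + 31 + 30 + 31 + 30 + 31 + 31 + 30 + 31 + 30 + 31 + 31 + 28 + 31 + 30 + 31 + 30 + 31 + 31 + 30 + 31 + 30 + 31 + 31 + 1 = 762.
The subtraction is earlier − later, so the result is −762 → -762.

-762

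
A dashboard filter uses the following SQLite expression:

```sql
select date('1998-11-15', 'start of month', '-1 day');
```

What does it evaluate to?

`start of month` rewinds 1998-11-15 to 1998-11-01.
Going back 1 day from 1998-11-01 reaches 1998-10-31 (last day of October, 31 days).

1998-10-31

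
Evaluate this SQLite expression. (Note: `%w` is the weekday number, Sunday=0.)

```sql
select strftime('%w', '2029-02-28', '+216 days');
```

2

First apply '+216 days': 2029-02-28 → 2029-10-02.
2029-10-02 is a Tuesday; with Sunday=0 that is 2.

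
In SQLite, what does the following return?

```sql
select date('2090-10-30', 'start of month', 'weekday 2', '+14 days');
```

2090-10-17

`start of month` rewinds 2090-10-30 to 2090-10-01.
`weekday 2` advances to the next Tuesday; 2090-10-01 is a Sunday, so it moves forward to 2090-10-03.
Advancing 14 more days within October lands on 2090-10-17.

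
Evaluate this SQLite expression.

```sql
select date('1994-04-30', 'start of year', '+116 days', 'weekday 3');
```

1994-04-27

`start of year` rewinds 1994-04-30 to 1994-01-01.
Applying '+116 days' to 1994-01-01: counting 116 days forward gives 1994-04-27.
`weekday 3` advances to the next Wednesday; 1994-04-27 is already a Wednesday, so it stays at 1994-04-27.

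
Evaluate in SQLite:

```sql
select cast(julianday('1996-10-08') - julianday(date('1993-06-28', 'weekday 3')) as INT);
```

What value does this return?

`weekday 3` advances to the next Wednesday; 1993-06-28 is a Monday, so it moves forward to 1993-06-30.
0 days remain in June 1993 after the 30th (30 − 30).
Full months from July 1993 through September 1996 contribute their day counts.
Then 8 days into October 1996.
Total: 0 + 31 + 31 + 30 + 31 + 30 + 31 + 31 + 28 + 31 + 30 + 31 + 30 + 31 + 31 + 30 + 31 + 30 + 31 + 31 + 28 + 31 + 30 + 31 + 30 + 31 + 31 + 30 + 31 + 30 + 31 + 31 + 29 + 31 + 30 + 31 + 30 + 31 + 31 + 30 + 8 = 1196.

1196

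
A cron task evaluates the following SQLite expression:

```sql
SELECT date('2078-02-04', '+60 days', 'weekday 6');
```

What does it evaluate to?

Applying '+60 days' to 2078-02-04: counting 60 days forward gives 2078-04-05.
`weekday 6` advances to the next Saturday; 2078-04-05 is a Tuesday, so it moves forward to 2078-04-09.

2078-04-09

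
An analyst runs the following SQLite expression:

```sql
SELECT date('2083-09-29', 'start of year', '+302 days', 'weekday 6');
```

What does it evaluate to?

`start of year` rewinds 2083-09-29 to 2083-01-01.
Applying '+302 days' to 2083-01-01: counting 302 days forward gives 2083-10-30.
`weekday 6` advances to the next Saturday; 2083-10-30 is already a Saturday, so it stays at 2083-10-30.

2083-10-30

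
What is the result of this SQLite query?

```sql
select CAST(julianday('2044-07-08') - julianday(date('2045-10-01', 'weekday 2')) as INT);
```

`weekday 2` advances to the next Tuesday; 2045-10-01 is a Sunday, so it moves forward to 2045-10-03.
23 days remain in July 2044 after the 8th (31 − 8).
Full months from August 2044 through September 2045 contribute their day counts.
Then 3 days into October 2045.
Total: 23 + 31 + 30 + 31 + 30 + 31 + 31 + 28 + 31 + 30 + 31 + 30 + 31 + 31 + 30 + 3 = 452.
The subtraction is earlier − later, so the result is −452 → -452.

-452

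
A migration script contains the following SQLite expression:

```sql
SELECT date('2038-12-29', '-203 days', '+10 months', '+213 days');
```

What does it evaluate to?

Applying '-203 days' to 2038-12-29: counting 203 days back gives 2038-06-09.
Adding +10 months to 2038-06-09 gives 2039-04-09.
Applying '+213 days' to 2039-04-09: counting 213 days forward gives 2039-11-08.

2039-11-08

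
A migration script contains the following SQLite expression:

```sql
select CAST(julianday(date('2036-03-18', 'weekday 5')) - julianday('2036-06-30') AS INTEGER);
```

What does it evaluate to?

-101

`weekday 5` advances to the next Friday; 2036-03-18 is a Tuesday, so it moves forward to 2036-03-21.
10 days remain in March 2036 after the 21st (31 − 21).
April 2036: 30 days.
May 2036: 31 days.
Then 30 days into June 2036.
Total: 10 + 30 + 31 + 30 = 101.
The subtraction is earlier − later, so the result is −101 → -101.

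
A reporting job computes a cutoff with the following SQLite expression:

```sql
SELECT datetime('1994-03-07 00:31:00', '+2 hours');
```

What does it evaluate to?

+2 hours from 1994-03-07 00:31:00 is 1994-03-07 02:31:00.

1994-03-07 02:31:00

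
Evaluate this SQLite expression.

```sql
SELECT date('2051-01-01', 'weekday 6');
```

`weekday 6` advances to the next Saturday; 2051-01-01 is a Sunday, so it moves forward to 2051-01-07.

2051-01-07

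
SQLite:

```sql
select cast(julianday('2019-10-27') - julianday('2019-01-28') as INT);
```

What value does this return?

3 days remain in January 2019 after the 28th (31 − 28).
Full months from February 2019 through September 2019 contribute their day counts.
Then 27 days into October 2019.
Total: 3 + 28 + 31 + 30 + 31 + 30 + 31 + 31 + 30 + 27 = 272.

272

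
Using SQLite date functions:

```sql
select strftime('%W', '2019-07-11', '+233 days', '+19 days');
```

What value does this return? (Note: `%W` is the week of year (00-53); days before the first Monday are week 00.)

11

First apply '+233 days', '+19 days': 2019-07-11 → 2020-03-19.
2020-03-19 is a Thursday. SQLite's %W counts Mondays since the year started; the result is 11.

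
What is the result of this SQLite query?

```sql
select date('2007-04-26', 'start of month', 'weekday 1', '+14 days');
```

`start of month` rewinds 2007-04-26 to 2007-04-01.
`weekday 1` advances to the next Monday; 2007-04-01 is a Sunday, so it moves forward to 2007-04-02.
Advancing 14 more days within April lands on 2007-04-16.

2007-04-16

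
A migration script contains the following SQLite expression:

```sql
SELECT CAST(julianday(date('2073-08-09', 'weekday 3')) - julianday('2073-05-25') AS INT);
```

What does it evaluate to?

`weekday 3` advances to the next Wednesday; 2073-08-09 is already a Wednesday, so it stays at 2073-08-09.
6 days remain in May 2073 after the 25th (31 − 25).
June 2073: 30 days.
July 2073: 31 days.
Then 9 days into August 2073.
Total: 6 + 30 + 31 + 9 = 76.

76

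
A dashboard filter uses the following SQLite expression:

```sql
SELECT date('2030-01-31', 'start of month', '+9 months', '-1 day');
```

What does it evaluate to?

`start of month` rewinds 2030-01-31 to 2030-01-01.
Adding +9 months to 2030-01-01 gives 2030-10-01.
Going back 1 day from 2030-10-01 reaches 2030-09-30 (last day of September, 30 days).

2030-09-30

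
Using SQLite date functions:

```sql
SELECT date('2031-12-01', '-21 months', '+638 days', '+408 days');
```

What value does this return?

Adding -21 months to 2031-12-01 gives 2030-03-01.
Applying '+638 days' to 2030-03-01: counting 638 days forward gives 2031-11-29.
Applying '+408 days' to 2031-11-29: counting 408 days forward gives 2033-01-10.

2033-01-10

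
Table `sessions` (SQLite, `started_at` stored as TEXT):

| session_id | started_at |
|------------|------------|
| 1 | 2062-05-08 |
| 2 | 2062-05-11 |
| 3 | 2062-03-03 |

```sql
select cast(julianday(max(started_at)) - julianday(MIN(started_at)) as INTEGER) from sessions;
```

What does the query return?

MIN = 2062-03-03, MAX = 2062-05-11.
28 days remain in March 2062 after the 3rd (31 − 3).
April 2062: 30 days.
Then 11 days into May 2062.
Total: 28 + 30 + 11 = 69.

69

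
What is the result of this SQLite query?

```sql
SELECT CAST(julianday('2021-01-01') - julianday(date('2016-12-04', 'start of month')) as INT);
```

1492

`start of month` rewinds 2016-12-04 to 2016-12-01.
30 days remain in December 2016 after the 1st (31 − 1).
Full months from January 2017 through December 2020 contribute their day counts.
Then 1 day into January 2021.
Total: 30 + 31 + 28 + 31 + 30 + 31 + 30 + 31 + 31 + 30 + 31 + 30 + 31 + 31 + 28 + 31 + 30 + 31 + 30 + 31 + 31 + 30 + 31 + 30 + 31 + 31 + 28 + 31 + 30 + 31 + 30 + 31 + 31 + 30 + 31 + 30 + 31 + 31 + 29 + 31 + 30 + 31 + 30 + 31 + 31 + 30 + 31 + 30 + 31 + 1 = 1492.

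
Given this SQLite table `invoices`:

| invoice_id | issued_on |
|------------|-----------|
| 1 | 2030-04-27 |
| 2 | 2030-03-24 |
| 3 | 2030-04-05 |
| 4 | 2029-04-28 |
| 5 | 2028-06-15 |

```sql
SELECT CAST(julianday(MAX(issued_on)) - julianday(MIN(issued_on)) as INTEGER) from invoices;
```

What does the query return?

681

MIN = 2028-06-15, MAX = 2030-04-27.
15 days remain in June 2028 after the 15th (30 − 15).
Full months from July 2028 through March 2030 contribute their day counts.
Then 27 days into April 2030.
Total: 15 + 31 + 31 + 30 + 31 + 30 + 31 + 31 + 28 + 31 + 30 + 31 + 30 + 31 + 31 + 30 + 31 + 30 + 31 + 31 + 28 + 31 + 27 = 681.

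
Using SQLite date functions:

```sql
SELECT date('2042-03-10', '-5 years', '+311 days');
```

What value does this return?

2038-01-15

Adding -5 years to 2042-03-10 gives 2037-03-10.
Applying '+311 days' to 2037-03-10: counting 311 days forward gives 2038-01-15.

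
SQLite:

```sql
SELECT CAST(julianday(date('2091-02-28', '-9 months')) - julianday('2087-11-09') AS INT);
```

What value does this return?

931

Adding -9 months to 2091-02-28 gives 2090-05-28.
21 days remain in November 2087 after the 9th (30 − 9).
Full months from December 2087 through April 2090 contribute their day counts.
Then 28 days into May 2090.
Total: 21 + 31 + 31 + 29 + 31 + 30 + 31 + 30 + 31 + 31 + 30 + 31 + 30 + 31 + 31 + 28 + 31 + 30 + 31 + 30 + 31 + 31 + 30 + 31 + 30 + 31 + 31 + 28 + 31 + 30 + 28 = 931.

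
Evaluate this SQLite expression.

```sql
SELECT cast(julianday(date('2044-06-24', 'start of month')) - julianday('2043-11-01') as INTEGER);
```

`start of month` rewinds 2044-06-24 to 2044-06-01.
29 days remain in November 2043 after the 1st (30 − 1).
Full months from December 2043 through May 2044 contribute their day counts.
Then 1 day into June 2044.
Total: 29 + 31 + 31 + 29 + 31 + 30 + 31 + 1 = 213.

213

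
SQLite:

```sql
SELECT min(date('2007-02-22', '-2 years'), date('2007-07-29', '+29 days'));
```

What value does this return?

2005-02-22

date('2007-02-22', '-2 years') → 2005-02-22.
date('2007-07-29', '+29 days') → 2007-08-27.
Earlier of the two is 2005-02-22.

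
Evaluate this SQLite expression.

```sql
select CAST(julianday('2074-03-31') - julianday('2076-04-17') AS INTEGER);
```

0 days remain in March 2074 after the 31st (31 − 31).
Full months from April 2074 through March 2076 contribute their day counts.
Then 17 days into April 2076.
Total: 0 + 30 + 31 + 30 + 31 + 31 + 30 + 31 + 30 + 31 + 31 + 28 + 31 + 30 + 31 + 30 + 31 + 31 + 30 + 31 + 30 + 31 + 31 + 29 + 31 + 17 = 748.
The subtraction is earlier − later, so the result is −748 → -748.

-748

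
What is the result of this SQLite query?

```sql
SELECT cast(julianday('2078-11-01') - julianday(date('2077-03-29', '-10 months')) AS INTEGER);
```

886

Adding -10 months to 2077-03-29 gives 2076-05-29.
2 days remain in May 2076 after the 29th (31 − 29).
Full months from June 2076 through October 2078 contribute their day counts.
Then 1 day into November 2078.
Total: 2 + 30 + 31 + 31 + 30 + 31 + 30 + 31 + 31 + 28 + 31 + 30 + 31 + 30 + 31 + 31 + 30 + 31 + 30 + 31 + 31 + 28 + 31 + 30 + 31 + 30 + 31 + 31 + 30 + 31 + 1 = 886.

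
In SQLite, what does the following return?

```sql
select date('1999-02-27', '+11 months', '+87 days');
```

Adding +11 months to 1999-02-27 gives 2000-01-27.
Applying '+87 days' to 2000-01-27: counting 87 days forward gives 2000-04-23.

2000-04-23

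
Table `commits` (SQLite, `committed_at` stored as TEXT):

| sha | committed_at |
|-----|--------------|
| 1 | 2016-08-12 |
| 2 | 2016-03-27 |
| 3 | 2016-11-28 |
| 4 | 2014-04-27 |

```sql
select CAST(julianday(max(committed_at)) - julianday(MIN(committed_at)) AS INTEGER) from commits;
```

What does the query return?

MIN = 2014-04-27, MAX = 2016-11-28.
3 days remain in April 2014 after the 27th (30 − 27).
Full months from May 2014 through October 2016 contribute their day counts.
Then 28 days into November 2016.
Total: 3 + 31 + 30 + 31 + 31 + 30 + 31 + 30 + 31 + 31 + 28 + 31 + 30 + 31 + 30 + 31 + 31 + 30 + 31 + 30 + 31 + 31 + 29 + 31 + 30 + 31 + 30 + 31 + 31 + 30 + 31 + 28 = 946.

946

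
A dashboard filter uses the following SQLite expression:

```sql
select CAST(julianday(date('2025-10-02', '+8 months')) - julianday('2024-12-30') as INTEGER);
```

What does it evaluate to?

Adding +8 months to 2025-10-02 gives 2026-06-02.
1 day remains in December 2024 after the 30th (31 − 30).
Full months from January 2025 through May 2026 contribute their day counts.
Then 2 days into June 2026.
Total: 1 + 31 + 28 + 31 + 30 + 31 + 30 + 31 + 31 + 30 + 31 + 30 + 31 + 31 + 28 + 31 + 30 + 31 + 2 = 519.

519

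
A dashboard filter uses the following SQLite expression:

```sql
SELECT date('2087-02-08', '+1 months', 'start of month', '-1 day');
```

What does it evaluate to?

2087-02-28

Adding +1 month to 2087-02-08 gives 2087-03-08.
`start of month` rewinds 2087-03-08 to 2087-03-01.
Going back 1 day from 2087-03-01 reaches 2087-02-28 (last day of February, 28 days).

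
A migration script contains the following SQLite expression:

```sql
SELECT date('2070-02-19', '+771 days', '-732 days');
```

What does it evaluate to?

2070-03-30

Applying '+771 days' to 2070-02-19: counting 771 days forward gives 2072-03-31.
Applying '-732 days' to 2072-03-31: counting 732 days back gives 2070-03-30.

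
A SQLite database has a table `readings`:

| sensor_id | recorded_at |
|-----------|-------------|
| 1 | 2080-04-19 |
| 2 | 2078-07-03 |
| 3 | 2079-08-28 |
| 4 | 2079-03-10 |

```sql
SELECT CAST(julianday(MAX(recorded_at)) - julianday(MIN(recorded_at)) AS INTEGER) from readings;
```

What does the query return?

656

MIN = 2078-07-03, MAX = 2080-04-19.
28 days remain in July 2078 after the 3rd (31 − 3).
Full months from August 2078 through March 2080 contribute their day counts.
Then 19 days into April 2080.
Total: 28 + 31 + 30 + 31 + 30 + 31 + 31 + 28 + 31 + 30 + 31 + 30 + 31 + 31 + 30 + 31 + 30 + 31 + 31 + 29 + 31 + 19 = 656.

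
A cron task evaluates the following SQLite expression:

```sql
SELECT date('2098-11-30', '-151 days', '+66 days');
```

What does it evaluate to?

Applying '-151 days' to 2098-11-30: counting 151 days back gives 2098-07-02.
Applying '+66 days' to 2098-07-02: counting 66 days forward gives 2098-09-06.

2098-09-06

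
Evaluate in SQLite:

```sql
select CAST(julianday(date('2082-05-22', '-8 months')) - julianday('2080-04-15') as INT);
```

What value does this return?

525

Adding -8 months to 2082-05-22 gives 2081-09-22.
15 days remain in April 2080 after the 15th (30 − 15).
Full months from May 2080 through August 2081 contribute their day counts.
Then 22 days into September 2081.
Total: 15 + 31 + 30 + 31 + 31 + 30 + 31 + 30 + 31 + 31 + 28 + 31 + 30 + 31 + 30 + 31 + 31 + 22 = 525.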